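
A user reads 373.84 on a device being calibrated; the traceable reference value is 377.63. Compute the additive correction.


Correction = standard - reading
= 377.63 - 373.84
= 3.7900

3.7900


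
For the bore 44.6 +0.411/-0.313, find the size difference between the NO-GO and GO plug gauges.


GO = nominal - lower_tol (smallest hole = maximum material condition)
GO = 44.6 - 0.313 = 44.287
NO-GO = nominal + upper_tol (largest hole = least material condition)
NO-GO = 44.6 + 0.411 = 45.011
spread = NO-GO - GO = 45.011 - 44.287 = 0.7240

0.7240


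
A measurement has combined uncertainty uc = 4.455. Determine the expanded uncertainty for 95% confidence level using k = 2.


U = k * uc
U = 2 * 4.455
U = 8.9100

8.9100


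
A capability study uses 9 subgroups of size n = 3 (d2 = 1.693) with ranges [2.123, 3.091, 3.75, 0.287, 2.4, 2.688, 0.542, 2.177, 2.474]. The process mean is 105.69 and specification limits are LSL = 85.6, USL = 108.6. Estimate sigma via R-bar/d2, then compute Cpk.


R_bar = (2.123 + 3.091 + 3.75 + 0.287 + 2.4 + 2.688 + 0.542 + 2.177 + 2.474) / 9 = 2.1702222
sigma = R_bar / d2 = 2.1702222 / 1.693 = 1.2818796
Cp = (USL - LSL)/(6*sigma) = (108.6 - 85.6)/(6*1.2818796) = 2.9904
Cpu = (108.6 - 105.69)/(3*1.2818796) = 0.7567
Cpl = (105.69 - 85.6)/(3*1.2818796) = 5.2241
Cpk = min(Cpu, Cpl) = 0.7567

0.7567


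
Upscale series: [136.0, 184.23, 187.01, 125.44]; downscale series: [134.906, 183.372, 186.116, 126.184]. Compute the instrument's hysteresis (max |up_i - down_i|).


|136.0 - 134.906| = 1.0940
|184.23 - 183.372| = 0.8580
|187.01 - 186.116| = 0.8940
|125.44 - 126.184| = 0.7440
hysteresis = max(diffs) = 1.0940

1.0940


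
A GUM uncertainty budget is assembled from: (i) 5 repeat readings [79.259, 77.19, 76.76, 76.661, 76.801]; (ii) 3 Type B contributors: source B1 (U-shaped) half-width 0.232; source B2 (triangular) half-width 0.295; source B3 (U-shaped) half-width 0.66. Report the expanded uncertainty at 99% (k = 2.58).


mean = (79.259 + 77.19 + 76.76 + 76.661 + 76.801) / 5 = 77.3342
s = sqrt(sum((x - mean)^2)/(n-1)) = 1.0946295
u_A = s / sqrt(n) = 1.0946295 / sqrt(5) = 0.48953319
u_B1 = 0.232 / sqrt(2) = 0.16404877
u_B2 = 0.295 / sqrt(6) = 0.12043325
u_B3 = 0.66 / sqrt(2) = 0.46669048
uc = sqrt(0.48953319^2 + 0.16404877^2 + 0.12043325^2 + 0.46669048^2) = 0.70629945
U = k * uc = 2.58 * 0.70629945
U = 1.8223

1.8223


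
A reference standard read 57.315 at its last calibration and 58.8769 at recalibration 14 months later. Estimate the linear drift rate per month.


rate = (v2 - v1) / months
= (58.8769 - 57.315) / 14
= 1.5619 / 14
= 0.1116

0.1116


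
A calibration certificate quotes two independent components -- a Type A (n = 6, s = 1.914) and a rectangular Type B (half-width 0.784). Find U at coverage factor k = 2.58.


u_A = s / sqrt(n) = 1.914 / sqrt(6) = 0.78138723
u_B = half_width / sqrt(3) = 0.784 / sqrt(3) = 0.45264261
uc = sqrt(u_A^2 + u_B^2) = sqrt(0.78138723^2 + 0.45264261^2) = 0.90302344
U = k * uc = 2.58 * 0.90302344
U = 2.3298

2.3298


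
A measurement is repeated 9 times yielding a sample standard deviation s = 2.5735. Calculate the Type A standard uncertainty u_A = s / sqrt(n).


u_A = s / sqrt(n)
u_A = 2.5735 / sqrt(9)
u_A = 2.5735 / 3
u_A = 0.8578

0.8578


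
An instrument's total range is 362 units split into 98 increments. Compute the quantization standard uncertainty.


resolution = range / divisions
resolution = 362 / 98 = 3.6938776
u_res = resolution / (2*sqrt(3))
u_res = 3.6938776 / 3.4641016
u_res = 1.0663

1.0663


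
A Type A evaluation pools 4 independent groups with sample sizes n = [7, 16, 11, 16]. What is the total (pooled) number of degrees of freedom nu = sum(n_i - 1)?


nu = sum_i (n_i - 1)
nu = ((7 - 1) + (16 - 1) + (11 - 1) + (16 - 1))
nu = 6 + 15 + 10 + 15
nu = 46

46


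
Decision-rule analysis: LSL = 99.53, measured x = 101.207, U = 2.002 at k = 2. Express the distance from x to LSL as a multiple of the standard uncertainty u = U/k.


u = U / k = 2.002 / 2 = 1.001
margin = |LSL - x| = |99.53 - 101.207| = 1.677
z = margin / u = 1.677 / 1.001
z = 1.6753

1.6753


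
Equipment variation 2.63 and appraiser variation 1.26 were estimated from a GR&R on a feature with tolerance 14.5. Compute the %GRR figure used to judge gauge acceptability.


GRR = sqrt(EV^2 + AV^2) = sqrt(2.63^2 + 1.26^2) = 2.9162476
%GRR = GRR / tol * 100 = 2.9162476 / 14.5 * 100
%GRR = 20.1121

20.1121


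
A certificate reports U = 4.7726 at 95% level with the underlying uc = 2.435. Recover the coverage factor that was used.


k = U / uc
k = 4.7726 / 2.435
k = 1.96

1.96


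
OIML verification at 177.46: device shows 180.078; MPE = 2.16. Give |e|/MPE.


e = indication - reference = 180.078 - 177.46 = 2.6180
|e| = 2.6180
ratio = |e| / MPE = 2.6180 / 2.16
ratio = 1.2120

1.2120


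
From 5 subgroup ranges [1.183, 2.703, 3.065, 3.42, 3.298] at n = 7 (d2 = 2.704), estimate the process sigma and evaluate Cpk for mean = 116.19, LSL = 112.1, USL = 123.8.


R_bar = (1.183 + 2.703 + 3.065 + 3.42 + 3.298) / 5 = 2.7338
sigma = R_bar / d2 = 2.7338 / 2.704 = 1.0110207
Cp = (USL - LSL)/(6*sigma) = (123.8 - 112.1)/(6*1.0110207) = 1.9287
Cpu = (123.8 - 116.19)/(3*1.0110207) = 2.5090
Cpl = (116.19 - 112.1)/(3*1.0110207) = 1.3485
Cpk = min(Cpu, Cpl) = 1.3485

1.3485


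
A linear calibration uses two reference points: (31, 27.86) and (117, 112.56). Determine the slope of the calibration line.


slope = (y2 - y1) / (x2 - x1)
= (112.56 - 27.86) / (117 - 31)
= 84.7000 / 86
= 0.9849

0.9849


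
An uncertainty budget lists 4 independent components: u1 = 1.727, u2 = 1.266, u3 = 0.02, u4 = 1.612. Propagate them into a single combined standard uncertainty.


uc = sqrt(1.727^2 + 1.266^2 + 0.02^2 + 1.612^2)
uc = sqrt(7.184229)
uc = 2.6803

2.6803


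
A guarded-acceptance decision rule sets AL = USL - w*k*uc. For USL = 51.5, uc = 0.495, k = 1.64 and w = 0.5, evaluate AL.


U = k * uc = 1.64 * 0.495 = 0.8118
guard band g = w * U = 0.5 * 0.8118 = 0.4059
AL = USL - g = 51.5 - 0.4059
AL = 51.0941

51.0941


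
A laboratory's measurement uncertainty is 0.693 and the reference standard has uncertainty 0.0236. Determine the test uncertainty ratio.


TUR = u_lab / u_ref
= 0.693 / 0.0236
= 29.3644

29.3644


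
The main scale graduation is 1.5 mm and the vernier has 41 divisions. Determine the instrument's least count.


LC = MSD / n_div
= 1.5 / 41
= 0.0366

0.0366


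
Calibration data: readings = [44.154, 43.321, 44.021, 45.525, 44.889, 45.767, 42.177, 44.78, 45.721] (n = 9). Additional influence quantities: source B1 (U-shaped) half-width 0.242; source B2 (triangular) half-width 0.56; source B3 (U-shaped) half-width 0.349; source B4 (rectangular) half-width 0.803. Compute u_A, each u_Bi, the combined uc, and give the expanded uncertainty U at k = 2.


mean = (44.154 + 43.321 + 44.021 + 45.525 + 44.889 + 45.767 + 42.177 + 44.78 + 45.721) / 9 = 44.48388889
s = sqrt(sum((x - mean)^2)/(n-1)) = 1.1994617
u_A = s / sqrt(n) = 1.1994617 / sqrt(9) = 0.39982057
u_B1 = 0.242 / sqrt(2) = 0.17111984
u_B2 = 0.56 / sqrt(6) = 0.22861904
u_B3 = 0.349 / sqrt(2) = 0.24678027
u_B4 = 0.803 / sqrt(3) = 0.46361227
uc = sqrt(0.39982057^2 + 0.17111984^2 + 0.22861904^2 + 0.24678027^2 + 0.46361227^2) = 0.71919538
U = k * uc = 2 * 0.71919538
U = 1.4384

1.4384


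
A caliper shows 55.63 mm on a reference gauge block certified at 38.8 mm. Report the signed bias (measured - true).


Systematic error = measured - true
= 55.63 - 38.8
= 16.8300

16.8300


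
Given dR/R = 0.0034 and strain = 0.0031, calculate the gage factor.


GF = (dR/R) / epsilon
= 0.0034 / 0.0031
= 1.0968

1.0968


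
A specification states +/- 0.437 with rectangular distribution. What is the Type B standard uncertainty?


u_B = half_width / sqrt(3)
u_B = 0.437 / 1.7320508
u_B = 0.2523

0.2523


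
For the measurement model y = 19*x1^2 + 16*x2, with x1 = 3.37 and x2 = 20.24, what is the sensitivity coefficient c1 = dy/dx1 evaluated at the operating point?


y = 19*x1^2 + 16*x2
dy/dx1 = 2*19*x1
Evaluate at x1 = 3.37: c1 = 38 * 3.37
c1 = 128.0600

128.0600


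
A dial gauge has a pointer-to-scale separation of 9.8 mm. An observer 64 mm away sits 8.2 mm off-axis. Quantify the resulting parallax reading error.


error = h * offset / d
= 9.8 * 8.2 / 64
= 1.2556

1.2556


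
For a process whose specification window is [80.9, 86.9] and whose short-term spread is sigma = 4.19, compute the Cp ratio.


Cp = (USL - LSL) / (6 * sigma)
= (86.9 - 80.9) / (6 * 4.19)
= 6.0000 / 25.1400
= 0.2387

0.2387


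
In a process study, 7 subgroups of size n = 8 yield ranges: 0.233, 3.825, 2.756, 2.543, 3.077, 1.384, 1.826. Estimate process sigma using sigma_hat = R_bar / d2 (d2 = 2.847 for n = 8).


R_bar = (0.233 + 3.825 + 2.756 + 2.543 + 3.077 + 1.384 + 1.826) / 7
R_bar = 15.644 / 7 = 2.2348571
sigma_hat = R_bar / d2 = 2.2348571 / 2.847 = 0.7850

0.7850


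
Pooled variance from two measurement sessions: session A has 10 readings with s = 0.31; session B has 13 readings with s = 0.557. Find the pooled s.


s_p = sqrt(((n1-1)*s1^2 + (n2-1)*s2^2) / (n1+n2-2))
numerator = (10-1)*0.31^2 + (13-1)*0.557^2 = 0.8649 + 3.722988 = 4.587888
denominator = 10 + 13 - 2 = 21
s_p^2 = 4.587888 / 21 = 0.21847086
s_p = sqrt(0.21847086) = 0.4674

0.4674


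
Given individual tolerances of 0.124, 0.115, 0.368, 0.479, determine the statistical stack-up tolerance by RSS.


RSS = sqrt(0.124^2 + 0.115^2 + 0.368^2 + 0.479^2)
= sqrt(0.393466)
= 0.6273

0.6273


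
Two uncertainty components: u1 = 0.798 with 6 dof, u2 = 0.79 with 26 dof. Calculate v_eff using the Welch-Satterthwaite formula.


uc = sqrt(u1^2 + u2^2) = sqrt(0.798^2 + 0.79^2) = 1.1228998
v_eff = uc^4 / (u1^4/v1 + u2^4/v2)
= 1.1228998^4 / (0.798^4/6 + 0.79^4/26)
= 1.5898788 / 0.082567356
v_eff = 19.2555

19.2555


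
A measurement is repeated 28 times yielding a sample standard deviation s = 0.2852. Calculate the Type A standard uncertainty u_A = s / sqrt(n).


u_A = s / sqrt(n)
u_A = 0.2852 / sqrt(28)
u_A = 0.2852 / 5.2915026
u_A = 0.0539

0.0539


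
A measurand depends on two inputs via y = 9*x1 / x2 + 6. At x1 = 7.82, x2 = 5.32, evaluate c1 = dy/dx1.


y = 9*x1 / x2 + 6
dy/dx1 = 9/x2
Evaluate at x2 = 5.32: c1 = 9 / 5.32
c1 = 1.6917

1.6917


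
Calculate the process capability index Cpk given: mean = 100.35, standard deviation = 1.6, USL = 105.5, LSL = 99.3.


Cpu = (USL - mean) / (3*sigma) = (105.5 - 100.35) / (3*1.6) = 1.0729
Cpl = (mean - LSL) / (3*sigma) = (100.35 - 99.3) / (3*1.6) = 0.2187
Cpk = min(Cpu, Cpl) = 0.2187

0.2187


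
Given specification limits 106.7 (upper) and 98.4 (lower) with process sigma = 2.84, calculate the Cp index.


Cp = (USL - LSL) / (6 * sigma)
= (106.7 - 98.4) / (6 * 2.84)
= 8.3000 / 17.0400
= 0.4871

0.4871


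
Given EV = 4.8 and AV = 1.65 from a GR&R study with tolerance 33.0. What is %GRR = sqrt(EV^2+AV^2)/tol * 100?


GRR = sqrt(EV^2 + AV^2) = sqrt(4.8^2 + 1.65^2) = 5.0756773
%GRR = GRR / tol * 100 = 5.0756773 / 33.0 * 100
%GRR = 15.3808

15.3808


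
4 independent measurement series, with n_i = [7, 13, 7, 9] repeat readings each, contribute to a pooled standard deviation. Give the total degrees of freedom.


nu = sum_i (n_i - 1)
nu = ((7 - 1) + (13 - 1) + (7 - 1) + (9 - 1))
nu = 6 + 12 + 6 + 8
nu = 32

32


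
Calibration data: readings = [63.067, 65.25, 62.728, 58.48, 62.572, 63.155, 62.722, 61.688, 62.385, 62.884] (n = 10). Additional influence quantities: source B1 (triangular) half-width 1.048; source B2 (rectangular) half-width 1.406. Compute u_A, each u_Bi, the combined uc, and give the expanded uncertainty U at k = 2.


mean = (63.067 + 65.25 + 62.728 + 58.48 + 62.572 + 63.155 + 62.722 + 61.688 + 62.385 + 62.884) / 10 = 62.4931
s = sqrt(sum((x - mean)^2)/(n-1)) = 1.6799277
u_A = s / sqrt(n) = 1.6799277 / sqrt(10) = 0.53123978
u_B1 = 1.048 / sqrt(6) = 0.42784421
u_B2 = 1.406 / sqrt(3) = 0.81175448
uc = sqrt(0.53123978^2 + 0.42784421^2 + 0.81175448^2) = 1.0602885
U = k * uc = 2 * 1.0602885
U = 2.1206

2.1206


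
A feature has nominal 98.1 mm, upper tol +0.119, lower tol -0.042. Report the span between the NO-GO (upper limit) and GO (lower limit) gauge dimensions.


GO = nominal - lower_tol (smallest hole = maximum material condition)
GO = 98.1 - 0.042 = 98.058
NO-GO = nominal + upper_tol (largest hole = least material condition)
NO-GO = 98.1 + 0.119 = 98.219
spread = NO-GO - GO = 98.219 - 98.058 = 0.1610

0.1610


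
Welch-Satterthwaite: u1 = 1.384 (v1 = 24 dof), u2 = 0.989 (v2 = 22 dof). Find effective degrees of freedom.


uc = sqrt(u1^2 + u2^2) = sqrt(1.384^2 + 0.989^2) = 1.7010517
v_eff = uc^4 / (u1^4/v1 + u2^4/v2)
= 1.7010517^4 / (1.384^4/24 + 0.989^4/22)
= 8.3727872 / 0.19636112
v_eff = 42.6397

42.6397


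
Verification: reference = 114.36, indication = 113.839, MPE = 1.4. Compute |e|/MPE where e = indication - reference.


e = indication - reference = 113.839 - 114.36 = -0.5210
|e| = 0.5210
ratio = |e| / MPE = 0.5210 / 1.4
ratio = 0.3721

0.3721


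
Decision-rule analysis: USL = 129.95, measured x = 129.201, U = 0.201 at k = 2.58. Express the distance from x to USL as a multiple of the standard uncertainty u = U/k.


u = U / k = 0.201 / 2.58 = 0.077906977
margin = |USL - x| = |129.95 - 129.201| = 0.749
z = margin / u = 0.749 / 0.077906977
z = 9.6140

9.6140


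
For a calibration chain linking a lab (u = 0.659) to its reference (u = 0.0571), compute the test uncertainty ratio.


TUR = u_lab / u_ref
= 0.659 / 0.0571
= 11.5412

11.5412


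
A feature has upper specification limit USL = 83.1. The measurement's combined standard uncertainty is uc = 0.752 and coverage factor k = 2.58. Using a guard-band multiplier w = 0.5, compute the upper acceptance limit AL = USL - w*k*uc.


U = k * uc = 2.58 * 0.752 = 1.94016
guard band g = w * U = 0.5 * 1.94016 = 0.97008
AL = USL - g = 83.1 - 0.97008
AL = 82.1299

82.1299


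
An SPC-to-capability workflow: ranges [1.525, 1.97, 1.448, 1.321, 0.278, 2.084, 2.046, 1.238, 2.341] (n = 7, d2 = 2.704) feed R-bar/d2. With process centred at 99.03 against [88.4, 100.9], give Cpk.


R_bar = (1.525 + 1.97 + 1.448 + 1.321 + 0.278 + 2.084 + 2.046 + 1.238 + 2.341) / 9 = 1.5834444
sigma = R_bar / d2 = 1.5834444 / 2.704 = 0.58559334
Cp = (USL - LSL)/(6*sigma) = (100.9 - 88.4)/(6*0.58559334) = 3.5576
Cpu = (100.9 - 99.03)/(3*0.58559334) = 1.0644
Cpl = (99.03 - 88.4)/(3*0.58559334) = 6.0508
Cpk = min(Cpu, Cpl) = 1.0644

1.0644


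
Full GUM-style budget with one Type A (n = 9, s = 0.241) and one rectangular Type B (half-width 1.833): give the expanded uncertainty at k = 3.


u_A = s / sqrt(n) = 0.241 / sqrt(9) = 0.080333333
u_B = half_width / sqrt(3) = 1.833 / sqrt(3) = 1.058283
uc = sqrt(u_A^2 + u_B^2) = sqrt(0.080333333^2 + 1.058283^2) = 1.0613276
U = k * uc = 3 * 1.0613276
U = 3.1840

3.1840


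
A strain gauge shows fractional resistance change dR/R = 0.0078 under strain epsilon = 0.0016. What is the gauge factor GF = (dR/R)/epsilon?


GF = (dR/R) / epsilon
= 0.0078 / 0.0016
= 4.8750

4.8750


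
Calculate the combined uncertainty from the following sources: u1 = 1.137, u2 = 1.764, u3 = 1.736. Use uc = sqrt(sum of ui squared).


uc = sqrt(1.137^2 + 1.764^2 + 1.736^2)
uc = sqrt(7.418161)
uc = 2.7236

2.7236


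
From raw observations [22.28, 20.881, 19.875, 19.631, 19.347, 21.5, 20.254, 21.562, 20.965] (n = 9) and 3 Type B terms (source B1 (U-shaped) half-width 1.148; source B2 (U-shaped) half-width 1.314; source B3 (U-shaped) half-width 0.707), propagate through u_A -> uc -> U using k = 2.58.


mean = (22.28 + 20.881 + 19.875 + 19.631 + 19.347 + 21.5 + 20.254 + 21.562 + 20.965) / 9 = 20.69944444
s = sqrt(sum((x - mean)^2)/(n-1)) = 0.98965513
u_A = s / sqrt(n) = 0.98965513 / sqrt(9) = 0.32988504
u_B1 = 1.148 / sqrt(2) = 0.81175858
u_B2 = 1.314 / sqrt(2) = 0.92913831
u_B3 = 0.707 / sqrt(2) = 0.49992449
uc = sqrt(0.32988504^2 + 0.81175858^2 + 0.92913831^2 + 0.49992449^2) = 1.371495
U = k * uc = 2.58 * 1.371495
U = 3.5385

3.5385


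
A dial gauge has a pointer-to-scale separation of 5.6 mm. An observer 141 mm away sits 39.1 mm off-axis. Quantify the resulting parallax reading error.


error = h * offset / d
= 5.6 * 39.1 / 141
= 1.5529

1.5529


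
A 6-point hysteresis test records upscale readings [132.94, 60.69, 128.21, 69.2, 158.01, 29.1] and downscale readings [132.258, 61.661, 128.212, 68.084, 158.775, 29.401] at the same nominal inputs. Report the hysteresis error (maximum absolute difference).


|132.94 - 132.258| = 0.6820
|60.69 - 61.661| = 0.9710
|128.21 - 128.212| = 0.0020
|69.2 - 68.084| = 1.1160
|158.01 - 158.775| = 0.7650
|29.1 - 29.401| = 0.3010
hysteresis = max(diffs) = 1.1160

1.1160


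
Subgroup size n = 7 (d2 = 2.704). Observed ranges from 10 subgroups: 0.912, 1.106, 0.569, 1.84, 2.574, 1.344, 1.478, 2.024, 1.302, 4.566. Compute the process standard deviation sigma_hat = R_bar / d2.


R_bar = (0.912 + 1.106 + 0.569 + 1.84 + 2.574 + 1.344 + 1.478 + 2.024 + 1.302 + 4.566) / 10
R_bar = 17.715 / 10 = 1.7715
sigma_hat = R_bar / d2 = 1.7715 / 2.704 = 0.6551

0.6551


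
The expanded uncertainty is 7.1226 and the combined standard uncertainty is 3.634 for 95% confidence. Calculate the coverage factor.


k = U / uc
k = 7.1226 / 3.634
k = 1.96

1.96


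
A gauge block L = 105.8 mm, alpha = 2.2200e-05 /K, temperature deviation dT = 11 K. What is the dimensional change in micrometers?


dL = L * alpha * dT
= 105.8 * 2.2200e-05 * 11
= 0.0258364 mm
dL_um = 0.0258364 * 1000 = 25.8364 um

25.8364


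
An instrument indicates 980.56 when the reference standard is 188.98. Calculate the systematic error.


Systematic error = measured - true
= 980.56 - 188.98
= 791.5800

791.5800


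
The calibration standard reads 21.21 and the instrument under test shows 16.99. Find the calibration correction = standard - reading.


Correction = standard - reading
= 21.21 - 16.99
= 4.2200

4.2200


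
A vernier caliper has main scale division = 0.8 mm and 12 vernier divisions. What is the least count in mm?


LC = MSD / n_div
= 0.8 / 12
= 0.0667

0.0667


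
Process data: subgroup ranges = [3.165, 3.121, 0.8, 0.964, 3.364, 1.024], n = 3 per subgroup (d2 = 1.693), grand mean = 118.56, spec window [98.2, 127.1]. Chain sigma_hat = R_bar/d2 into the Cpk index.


R_bar = (3.165 + 3.121 + 0.8 + 0.964 + 3.364 + 1.024) / 6 = 2.073
sigma = R_bar / d2 = 2.073 / 1.693 = 1.2244536
Cp = (USL - LSL)/(6*sigma) = (127.1 - 98.2)/(6*1.2244536) = 3.9337
Cpu = (127.1 - 118.56)/(3*1.2244536) = 2.3248
Cpl = (118.56 - 98.2)/(3*1.2244536) = 5.5426
Cpk = min(Cpu, Cpl) = 2.3248

2.3248


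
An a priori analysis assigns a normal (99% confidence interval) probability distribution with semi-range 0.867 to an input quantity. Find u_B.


u_B = half_width / 2.576
u_B = 0.867 / 2.576
u_B = 0.3366

0.3366


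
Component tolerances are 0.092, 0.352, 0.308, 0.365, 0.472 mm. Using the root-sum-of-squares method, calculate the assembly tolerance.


RSS = sqrt(0.092^2 + 0.352^2 + 0.308^2 + 0.365^2 + 0.472^2)
= sqrt(0.583241)
= 0.7637

0.7637


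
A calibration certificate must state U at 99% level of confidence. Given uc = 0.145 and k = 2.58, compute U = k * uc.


U = k * uc
U = 2.58 * 0.145
U = 0.3741

0.3741


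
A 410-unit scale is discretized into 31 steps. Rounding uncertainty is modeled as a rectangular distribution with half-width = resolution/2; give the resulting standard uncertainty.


resolution = range / divisions
resolution = 410 / 31 = 13.225806
u_res = resolution / (2*sqrt(3))
u_res = 13.225806 / 3.4641016
u_res = 3.8180

3.8180


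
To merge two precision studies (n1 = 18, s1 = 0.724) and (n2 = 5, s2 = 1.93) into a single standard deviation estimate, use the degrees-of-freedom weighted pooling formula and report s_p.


s_p = sqrt(((n1-1)*s1^2 + (n2-1)*s2^2) / (n1+n2-2))
numerator = (18-1)*0.724^2 + (5-1)*1.93^2 = 8.910992 + 14.8996 = 23.810592
denominator = 18 + 5 - 2 = 21
s_p^2 = 23.810592 / 21 = 1.1338377
s_p = sqrt(1.1338377) = 1.0648

1.0648


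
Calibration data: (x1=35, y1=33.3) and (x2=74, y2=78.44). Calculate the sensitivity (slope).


slope = (y2 - y1) / (x2 - x1)
= (78.44 - 33.3) / (74 - 35)
= 45.1400 / 39
= 1.1574

1.1574


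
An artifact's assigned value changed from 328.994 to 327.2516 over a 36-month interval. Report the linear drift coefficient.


rate = (v2 - v1) / months
= (327.2516 - 328.994) / 36
= -1.7424 / 36
= -0.0484

-0.0484


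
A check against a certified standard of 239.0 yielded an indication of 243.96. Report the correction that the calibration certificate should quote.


Correction = standard - reading
= 239.0 - 243.96
= -4.9600

-4.9600


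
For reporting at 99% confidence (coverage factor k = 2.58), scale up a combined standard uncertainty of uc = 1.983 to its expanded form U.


U = k * uc
U = 2.58 * 1.983
U = 5.1161

5.1161


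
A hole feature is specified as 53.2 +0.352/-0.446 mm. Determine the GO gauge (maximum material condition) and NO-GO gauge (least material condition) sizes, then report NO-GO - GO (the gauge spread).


GO = nominal - lower_tol (smallest hole = maximum material condition)
GO = 53.2 - 0.446 = 52.754
NO-GO = nominal + upper_tol (largest hole = least material condition)
NO-GO = 53.2 + 0.352 = 53.552
spread = NO-GO - GO = 53.552 - 52.754 = 0.7980

0.7980


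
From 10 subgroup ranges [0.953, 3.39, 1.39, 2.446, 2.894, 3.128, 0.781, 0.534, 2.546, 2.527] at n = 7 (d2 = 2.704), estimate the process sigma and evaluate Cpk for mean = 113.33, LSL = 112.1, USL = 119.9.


R_bar = (0.953 + 3.39 + 1.39 + 2.446 + 2.894 + 3.128 + 0.781 + 0.534 + 2.546 + 2.527) / 10 = 2.0589
sigma = R_bar / d2 = 2.0589 / 2.704 = 0.76142751
Cp = (USL - LSL)/(6*sigma) = (119.9 - 112.1)/(6*0.76142751) = 1.7073
Cpu = (119.9 - 113.33)/(3*0.76142751) = 2.8762
Cpl = (113.33 - 112.1)/(3*0.76142751) = 0.5385
Cpk = min(Cpu, Cpl) = 0.5385

0.5385


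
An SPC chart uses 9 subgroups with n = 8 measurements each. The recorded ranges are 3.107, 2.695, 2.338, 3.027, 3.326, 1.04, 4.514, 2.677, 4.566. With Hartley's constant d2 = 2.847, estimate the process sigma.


R_bar = (3.107 + 2.695 + 2.338 + 3.027 + 3.326 + 1.04 + 4.514 + 2.677 + 4.566) / 9
R_bar = 27.29 / 9 = 3.0322222
sigma_hat = R_bar / d2 = 3.0322222 / 2.847 = 1.0651

1.0651


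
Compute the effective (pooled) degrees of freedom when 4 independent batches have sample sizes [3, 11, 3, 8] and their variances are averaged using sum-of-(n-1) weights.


nu = sum_i (n_i - 1)
nu = ((3 - 1) + (11 - 1) + (3 - 1) + (8 - 1))
nu = 2 + 10 + 2 + 7
nu = 21

21


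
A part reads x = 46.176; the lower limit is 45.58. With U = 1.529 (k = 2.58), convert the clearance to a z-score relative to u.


u = U / k = 1.529 / 2.58 = 0.59263566
margin = |LSL - x| = |45.58 - 46.176| = 0.596
z = margin / u = 0.596 / 0.59263566
z = 1.0057

1.0057


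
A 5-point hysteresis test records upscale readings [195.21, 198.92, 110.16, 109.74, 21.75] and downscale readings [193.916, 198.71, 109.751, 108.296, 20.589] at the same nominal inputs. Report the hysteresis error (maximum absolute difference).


|195.21 - 193.916| = 1.2940
|198.92 - 198.71| = 0.2100
|110.16 - 109.751| = 0.4090
|109.74 - 108.296| = 1.4440
|21.75 - 20.589| = 1.1610
hysteresis = max(diffs) = 1.4440

1.4440


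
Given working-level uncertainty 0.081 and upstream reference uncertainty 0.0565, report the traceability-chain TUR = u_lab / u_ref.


TUR = u_lab / u_ref
= 0.081 / 0.0565
= 1.4336

1.4336


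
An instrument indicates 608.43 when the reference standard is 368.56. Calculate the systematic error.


Systematic error = measured - true
= 608.43 - 368.56
= 239.8700

239.8700


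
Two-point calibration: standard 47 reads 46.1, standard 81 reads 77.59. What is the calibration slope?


slope = (y2 - y1) / (x2 - x1)
= (77.59 - 46.1) / (81 - 47)
= 31.4900 / 34
= 0.9262

0.9262


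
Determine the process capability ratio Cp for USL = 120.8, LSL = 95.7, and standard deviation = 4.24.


Cp = (USL - LSL) / (6 * sigma)
= (120.8 - 95.7) / (6 * 4.24)
= 25.1000 / 25.4400
= 0.9866

0.9866


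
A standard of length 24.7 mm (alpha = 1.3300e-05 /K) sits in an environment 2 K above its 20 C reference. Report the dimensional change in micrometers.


dL = L * alpha * dT
= 24.7 * 1.3300e-05 * 2
= 6.5700000e-04 mm
dL_um = 6.5700000e-04 * 1000 = 0.6570 um

0.6570


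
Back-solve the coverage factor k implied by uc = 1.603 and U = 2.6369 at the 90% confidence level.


k = U / uc
k = 2.6369 / 1.603
k = 1.645

1.645


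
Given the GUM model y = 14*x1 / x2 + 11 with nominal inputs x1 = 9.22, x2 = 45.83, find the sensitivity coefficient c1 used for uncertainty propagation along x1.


y = 14*x1 / x2 + 11
dy/dx1 = 14/x2
Evaluate at x2 = 45.83: c1 = 14 / 45.83
c1 = 0.3055

0.3055


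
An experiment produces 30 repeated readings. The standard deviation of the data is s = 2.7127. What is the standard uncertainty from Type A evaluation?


u_A = s / sqrt(n)
u_A = 2.7127 / sqrt(30)
u_A = 2.7127 / 5.4772256
u_A = 0.4953

0.4953


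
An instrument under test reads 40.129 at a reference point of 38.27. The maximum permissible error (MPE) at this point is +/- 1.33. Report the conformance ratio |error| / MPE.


e = indication - reference = 40.129 - 38.27 = 1.8590
|e| = 1.8590
ratio = |e| / MPE = 1.8590 / 1.33
ratio = 1.3977

1.3977


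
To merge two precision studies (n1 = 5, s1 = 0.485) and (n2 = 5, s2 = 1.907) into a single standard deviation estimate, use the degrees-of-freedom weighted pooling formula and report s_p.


s_p = sqrt(((n1-1)*s1^2 + (n2-1)*s2^2) / (n1+n2-2))
numerator = (5-1)*0.485^2 + (5-1)*1.907^2 = 0.9409 + 14.546596 = 15.487496
denominator = 5 + 5 - 2 = 8
s_p^2 = 15.487496 / 8 = 1.935937
s_p = sqrt(1.935937) = 1.3914

1.3914


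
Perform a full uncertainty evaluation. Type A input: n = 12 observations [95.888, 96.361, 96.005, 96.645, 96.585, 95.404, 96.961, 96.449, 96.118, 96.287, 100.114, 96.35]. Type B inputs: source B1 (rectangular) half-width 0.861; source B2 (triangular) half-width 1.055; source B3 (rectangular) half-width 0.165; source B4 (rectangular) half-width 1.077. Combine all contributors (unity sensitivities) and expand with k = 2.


mean = (95.888 + 96.361 + 96.005 + 96.645 + 96.585 + 95.404 + 96.961 + 96.449 + 96.118 + 96.287 + 100.114 + 96.35) / 12 = 96.59725
s = sqrt(sum((x - mean)^2)/(n-1)) = 1.1772378
u_A = s / sqrt(n) = 1.1772378 / sqrt(12) = 0.33983928
u_B1 = 0.861 / sqrt(3) = 0.49709858
u_B2 = 1.055 / sqrt(6) = 0.43070195
u_B3 = 0.165 / sqrt(3) = 0.095262794
u_B4 = 1.077 / sqrt(3) = 0.62180624
uc = sqrt(0.33983928^2 + 0.49709858^2 + 0.43070195^2 + 0.095262794^2 + 0.62180624^2) = 0.97150394
U = k * uc = 2 * 0.97150394
U = 1.9430

1.9430


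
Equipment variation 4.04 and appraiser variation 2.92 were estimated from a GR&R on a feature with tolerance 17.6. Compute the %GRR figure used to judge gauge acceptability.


GRR = sqrt(EV^2 + AV^2) = sqrt(4.04^2 + 2.92^2) = 4.9847768
%GRR = GRR / tol * 100 = 4.9847768 / 17.6 * 100
%GRR = 28.3226

28.3226


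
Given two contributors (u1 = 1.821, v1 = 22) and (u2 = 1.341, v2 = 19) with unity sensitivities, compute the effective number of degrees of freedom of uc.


uc = sqrt(u1^2 + u2^2) = sqrt(1.821^2 + 1.341^2) = 2.2614867
v_eff = uc^4 / (u1^4/v1 + u2^4/v2)
= 2.2614867^4 / (1.821^4/22 + 1.341^4/19)
= 26.15629 / 0.67002476
v_eff = 39.0378

39.0378


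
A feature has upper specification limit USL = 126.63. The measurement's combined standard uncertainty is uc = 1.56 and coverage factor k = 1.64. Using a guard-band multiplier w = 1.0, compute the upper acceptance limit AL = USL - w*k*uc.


U = k * uc = 1.64 * 1.56 = 2.5584
guard band g = w * U = 1.0 * 2.5584 = 2.5584
AL = USL - g = 126.63 - 2.5584
AL = 124.0716

124.0716


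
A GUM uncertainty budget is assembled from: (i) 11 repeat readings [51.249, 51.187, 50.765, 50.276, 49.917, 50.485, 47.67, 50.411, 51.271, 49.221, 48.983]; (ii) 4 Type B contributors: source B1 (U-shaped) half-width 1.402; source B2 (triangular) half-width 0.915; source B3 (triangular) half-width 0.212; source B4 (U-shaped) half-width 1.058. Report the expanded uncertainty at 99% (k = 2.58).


mean = (51.249 + 51.187 + 50.765 + 50.276 + 49.917 + 50.485 + 47.67 + 50.411 + 51.271 + 49.221 + 48.983) / 11 = 50.13045455
s = sqrt(sum((x - mean)^2)/(n-1)) = 1.1198069
u_A = s / sqrt(n) = 1.1198069 / sqrt(11) = 0.33763448
u_B1 = 1.402 / sqrt(2) = 0.99136371
u_B2 = 0.915 / sqrt(6) = 0.37354719
u_B3 = 0.212 / sqrt(6) = 0.086548638
u_B4 = 1.058 / sqrt(2) = 0.74811897
uc = sqrt(0.33763448^2 + 0.99136371^2 + 0.37354719^2 + 0.086548638^2 + 0.74811897^2) = 1.342948
U = k * uc = 2.58 * 1.342948
U = 3.4648

3.4648


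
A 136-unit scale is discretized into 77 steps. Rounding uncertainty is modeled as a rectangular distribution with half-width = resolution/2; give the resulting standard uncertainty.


resolution = range / divisions
resolution = 136 / 77 = 1.7662338
u_res = resolution / (2*sqrt(3))
u_res = 1.7662338 / 3.4641016
u_res = 0.5099

0.5099


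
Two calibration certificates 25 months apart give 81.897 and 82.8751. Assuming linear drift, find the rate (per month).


rate = (v2 - v1) / months
= (82.8751 - 81.897) / 25
= 0.9781 / 25
= 0.0391

0.0391


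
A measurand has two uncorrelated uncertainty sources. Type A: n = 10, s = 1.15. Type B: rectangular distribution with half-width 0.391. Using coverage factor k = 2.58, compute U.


u_A = s / sqrt(n) = 1.15 / sqrt(10) = 0.36366193
u_B = half_width / sqrt(3) = 0.391 / sqrt(3) = 0.22574396
uc = sqrt(u_A^2 + u_B^2) = sqrt(0.36366193^2 + 0.22574396^2) = 0.42803076
U = k * uc = 2.58 * 0.42803076
U = 1.1043

1.1043


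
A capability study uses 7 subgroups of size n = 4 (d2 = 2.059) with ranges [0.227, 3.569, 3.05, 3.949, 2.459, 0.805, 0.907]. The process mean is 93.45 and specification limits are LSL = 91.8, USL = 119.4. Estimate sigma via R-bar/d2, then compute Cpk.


R_bar = (0.227 + 3.569 + 3.05 + 3.949 + 2.459 + 0.805 + 0.907) / 7 = 2.138
sigma = R_bar / d2 = 2.138 / 2.059 = 1.0383681
Cp = (USL - LSL)/(6*sigma) = (119.4 - 91.8)/(6*1.0383681) = 4.4300
Cpu = (119.4 - 93.45)/(3*1.0383681) = 8.3304
Cpl = (93.45 - 91.8)/(3*1.0383681) = 0.5297
Cpk = min(Cpu, Cpl) = 0.5297

0.5297


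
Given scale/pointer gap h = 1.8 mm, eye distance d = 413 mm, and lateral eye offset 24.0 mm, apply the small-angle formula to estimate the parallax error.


error = h * offset / d
= 1.8 * 24.0 / 413
= 0.1046

0.1046


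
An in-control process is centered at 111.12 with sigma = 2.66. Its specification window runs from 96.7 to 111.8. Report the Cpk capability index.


Cpu = (USL - mean) / (3*sigma) = (111.8 - 111.12) / (3*2.66) = 0.0852
Cpl = (mean - LSL) / (3*sigma) = (111.12 - 96.7) / (3*2.66) = 1.8070
Cpk = min(Cpu, Cpl) = 0.0852

0.0852


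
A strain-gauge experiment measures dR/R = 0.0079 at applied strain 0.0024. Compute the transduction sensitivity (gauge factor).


GF = (dR/R) / epsilon
= 0.0079 / 0.0024
= 3.2917

3.2917


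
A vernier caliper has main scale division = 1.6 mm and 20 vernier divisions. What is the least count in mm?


LC = MSD / n_div
= 1.6 / 20
= 0.0800

0.0800


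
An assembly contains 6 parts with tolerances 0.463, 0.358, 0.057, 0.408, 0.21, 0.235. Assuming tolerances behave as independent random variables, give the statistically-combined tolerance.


RSS = sqrt(0.463^2 + 0.358^2 + 0.057^2 + 0.408^2 + 0.21^2 + 0.235^2)
= sqrt(0.611571)
= 0.7820

0.7820


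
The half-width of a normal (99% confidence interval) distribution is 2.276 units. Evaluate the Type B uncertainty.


u_B = half_width / 2.576
u_B = 2.276 / 2.576
u_B = 0.8835

0.8835


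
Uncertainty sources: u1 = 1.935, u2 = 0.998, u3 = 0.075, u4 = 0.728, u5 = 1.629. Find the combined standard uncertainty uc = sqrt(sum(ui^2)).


uc = sqrt(1.935^2 + 0.998^2 + 0.075^2 + 0.728^2 + 1.629^2)
uc = sqrt(7.929479)
uc = 2.8159

2.8159


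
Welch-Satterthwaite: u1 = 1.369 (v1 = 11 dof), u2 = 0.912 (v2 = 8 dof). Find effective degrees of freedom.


uc = sqrt(u1^2 + u2^2) = sqrt(1.369^2 + 0.912^2) = 1.6449635
v_eff = uc^4 / (u1^4/v1 + u2^4/v2)
= 1.6449635^4 / (1.369^4/11 + 0.912^4/8)
= 7.3219214 / 0.40579107
v_eff = 18.0436

18.0436


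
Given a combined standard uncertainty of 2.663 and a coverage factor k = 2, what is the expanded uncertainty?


U = k * uc
U = 2 * 2.663
U = 5.3260

5.3260


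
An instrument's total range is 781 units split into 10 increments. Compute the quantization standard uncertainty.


resolution = range / divisions
resolution = 781 / 10 = 78.1
u_res = resolution / (2*sqrt(3))
u_res = 78.1 / 3.4641016
u_res = 22.5455

22.5455


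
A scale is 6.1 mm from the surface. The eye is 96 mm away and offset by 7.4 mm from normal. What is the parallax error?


error = h * offset / d
= 6.1 * 7.4 / 96
= 0.4702

0.4702


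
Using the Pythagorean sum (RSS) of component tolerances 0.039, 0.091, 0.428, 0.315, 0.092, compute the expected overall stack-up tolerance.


RSS = sqrt(0.039^2 + 0.091^2 + 0.428^2 + 0.315^2 + 0.092^2)
= sqrt(0.300675)
= 0.5483

0.5483


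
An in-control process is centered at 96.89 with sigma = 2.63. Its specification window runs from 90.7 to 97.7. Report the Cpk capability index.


Cpu = (USL - mean) / (3*sigma) = (97.7 - 96.89) / (3*2.63) = 0.1027
Cpl = (mean - LSL) / (3*sigma) = (96.89 - 90.7) / (3*2.63) = 0.7845
Cpk = min(Cpu, Cpl) = 0.1027

0.1027


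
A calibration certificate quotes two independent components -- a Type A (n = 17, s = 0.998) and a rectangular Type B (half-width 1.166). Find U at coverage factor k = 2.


u_A = s / sqrt(n) = 0.998 / sqrt(17) = 0.24205055
u_B = half_width / sqrt(3) = 1.166 / sqrt(3) = 0.67319041
uc = sqrt(u_A^2 + u_B^2) = sqrt(0.24205055^2 + 0.67319041^2) = 0.71538367
U = k * uc = 2 * 0.71538367
U = 1.4308

1.4308


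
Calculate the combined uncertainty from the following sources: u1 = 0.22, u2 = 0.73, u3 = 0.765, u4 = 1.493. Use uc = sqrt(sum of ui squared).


uc = sqrt(0.22^2 + 0.73^2 + 0.765^2 + 1.493^2)
uc = sqrt(3.395574)
uc = 1.8427

1.8427


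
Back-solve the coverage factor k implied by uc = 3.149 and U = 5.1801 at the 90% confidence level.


k = U / uc
k = 5.1801 / 3.149
k = 1.645

1.645


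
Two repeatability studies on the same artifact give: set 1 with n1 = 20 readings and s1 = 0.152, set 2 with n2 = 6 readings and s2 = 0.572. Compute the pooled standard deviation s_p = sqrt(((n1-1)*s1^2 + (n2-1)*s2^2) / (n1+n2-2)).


s_p = sqrt(((n1-1)*s1^2 + (n2-1)*s2^2) / (n1+n2-2))
numerator = (20-1)*0.152^2 + (6-1)*0.572^2 = 0.438976 + 1.63592 = 2.074896
denominator = 20 + 6 - 2 = 24
s_p^2 = 2.074896 / 24 = 0.086454
s_p = sqrt(0.086454) = 0.2940

0.2940


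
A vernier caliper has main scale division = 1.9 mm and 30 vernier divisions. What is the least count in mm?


LC = MSD / n_div
= 1.9 / 30
= 0.0633

0.0633


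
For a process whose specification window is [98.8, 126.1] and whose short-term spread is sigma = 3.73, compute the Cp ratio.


Cp = (USL - LSL) / (6 * sigma)
= (126.1 - 98.8) / (6 * 3.73)
= 27.3000 / 22.3800
= 1.2198

1.2198


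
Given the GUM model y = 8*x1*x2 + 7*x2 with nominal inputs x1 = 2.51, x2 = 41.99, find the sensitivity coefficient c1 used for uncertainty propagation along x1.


y = 8*x1*x2 + 7*x2
dy/dx1 = 8*x2
Evaluate at x2 = 41.99: c1 = 8 * 41.99
c1 = 335.9200

335.9200


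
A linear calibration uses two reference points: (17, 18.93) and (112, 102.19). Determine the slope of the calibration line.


slope = (y2 - y1) / (x2 - x1)
= (102.19 - 18.93) / (112 - 17)
= 83.2600 / 95
= 0.8764

0.8764


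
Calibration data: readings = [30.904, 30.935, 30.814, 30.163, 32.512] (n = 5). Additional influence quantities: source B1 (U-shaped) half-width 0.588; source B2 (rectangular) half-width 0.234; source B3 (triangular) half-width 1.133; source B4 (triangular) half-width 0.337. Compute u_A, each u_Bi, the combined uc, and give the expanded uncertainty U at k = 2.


mean = (30.904 + 30.935 + 30.814 + 30.163 + 32.512) / 5 = 31.0656
s = sqrt(sum((x - mean)^2)/(n-1)) = 0.86793335
u_A = s / sqrt(n) = 0.86793335 / sqrt(5) = 0.38815159
u_B1 = 0.588 / sqrt(2) = 0.41577879
u_B2 = 0.234 / sqrt(3) = 0.13509996
u_B3 = 1.133 / sqrt(6) = 0.46254531
u_B4 = 0.337 / sqrt(6) = 0.13757967
uc = sqrt(0.38815159^2 + 0.41577879^2 + 0.13509996^2 + 0.46254531^2 + 0.13757967^2) = 0.75806463
U = k * uc = 2 * 0.75806463
U = 1.5161

1.5161


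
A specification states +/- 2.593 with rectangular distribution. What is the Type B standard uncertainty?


u_B = half_width / sqrt(3)
u_B = 2.593 / 1.7320508
u_B = 1.4971

1.4971


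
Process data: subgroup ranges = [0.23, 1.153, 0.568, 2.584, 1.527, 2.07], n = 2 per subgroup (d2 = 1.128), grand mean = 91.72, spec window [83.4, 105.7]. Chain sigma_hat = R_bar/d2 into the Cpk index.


R_bar = (0.23 + 1.153 + 0.568 + 2.584 + 1.527 + 2.07) / 6 = 1.3553333
sigma = R_bar / d2 = 1.3553333 / 1.128 = 1.2015366
Cp = (USL - LSL)/(6*sigma) = (105.7 - 83.4)/(6*1.2015366) = 3.0933
Cpu = (105.7 - 91.72)/(3*1.2015366) = 3.8784
Cpl = (91.72 - 83.4)/(3*1.2015366) = 2.3082
Cpk = min(Cpu, Cpl) = 2.3082

2.3082


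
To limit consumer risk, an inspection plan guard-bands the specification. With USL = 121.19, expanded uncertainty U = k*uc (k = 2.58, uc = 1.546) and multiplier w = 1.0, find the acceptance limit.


U = k * uc = 2.58 * 1.546 = 3.98868
guard band g = w * U = 1.0 * 3.98868 = 3.98868
AL = USL - g = 121.19 - 3.98868
AL = 117.2013

117.2013


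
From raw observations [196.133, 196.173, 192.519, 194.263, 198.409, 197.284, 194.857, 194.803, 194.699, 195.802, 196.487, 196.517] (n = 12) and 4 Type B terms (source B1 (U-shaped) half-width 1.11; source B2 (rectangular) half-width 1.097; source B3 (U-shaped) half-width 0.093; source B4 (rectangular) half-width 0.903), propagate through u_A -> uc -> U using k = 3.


mean = (196.133 + 196.173 + 192.519 + 194.263 + 198.409 + 197.284 + 194.857 + 194.803 + 194.699 + 195.802 + 196.487 + 196.517) / 12 = 195.6621667
s = sqrt(sum((x - mean)^2)/(n-1)) = 1.5444926
u_A = s / sqrt(n) = 1.5444926 / sqrt(12) = 0.44585661
u_B1 = 1.11 / sqrt(2) = 0.78488853
u_B2 = 1.097 / sqrt(3) = 0.63335325
u_B3 = 0.093 / sqrt(2) = 0.065760931
u_B4 = 0.903 / sqrt(3) = 0.52134729
uc = sqrt(0.44585661^2 + 0.78488853^2 + 0.63335325^2 + 0.065760931^2 + 0.52134729^2) = 1.2215163
U = k * uc = 3 * 1.2215163
U = 3.6645

3.6645


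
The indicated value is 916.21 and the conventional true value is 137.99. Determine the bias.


Systematic error = measured - true
= 916.21 - 137.99
= 778.2200

778.2200


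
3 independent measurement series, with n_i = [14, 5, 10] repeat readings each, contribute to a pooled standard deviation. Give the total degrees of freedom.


nu = sum_i (n_i - 1)
nu = ((14 - 1) + (5 - 1) + (10 - 1))
nu = 13 + 4 + 9
nu = 26

26


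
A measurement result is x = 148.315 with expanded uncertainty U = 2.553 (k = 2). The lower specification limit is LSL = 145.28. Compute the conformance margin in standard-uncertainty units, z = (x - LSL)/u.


u = U / k = 2.553 / 2 = 1.2765
margin = |LSL - x| = |145.28 - 148.315| = 3.035
z = margin / u = 3.035 / 1.2765
z = 2.3776

2.3776


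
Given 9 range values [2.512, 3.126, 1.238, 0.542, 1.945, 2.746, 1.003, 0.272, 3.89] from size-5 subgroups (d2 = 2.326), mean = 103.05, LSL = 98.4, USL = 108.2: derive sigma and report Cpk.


R_bar = (2.512 + 3.126 + 1.238 + 0.542 + 1.945 + 2.746 + 1.003 + 0.272 + 3.89) / 9 = 1.9193333
sigma = R_bar / d2 = 1.9193333 / 2.326 = 0.82516479
Cp = (USL - LSL)/(6*sigma) = (108.2 - 98.4)/(6*0.82516479) = 1.9794
Cpu = (108.2 - 103.05)/(3*0.82516479) = 2.0804
Cpl = (103.05 - 98.4)/(3*0.82516479) = 1.8784
Cpk = min(Cpu, Cpl) = 1.8784

1.8784


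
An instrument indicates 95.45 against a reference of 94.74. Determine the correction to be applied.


Correction = standard - reading
= 94.74 - 95.45
= -0.7100

-0.7100
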